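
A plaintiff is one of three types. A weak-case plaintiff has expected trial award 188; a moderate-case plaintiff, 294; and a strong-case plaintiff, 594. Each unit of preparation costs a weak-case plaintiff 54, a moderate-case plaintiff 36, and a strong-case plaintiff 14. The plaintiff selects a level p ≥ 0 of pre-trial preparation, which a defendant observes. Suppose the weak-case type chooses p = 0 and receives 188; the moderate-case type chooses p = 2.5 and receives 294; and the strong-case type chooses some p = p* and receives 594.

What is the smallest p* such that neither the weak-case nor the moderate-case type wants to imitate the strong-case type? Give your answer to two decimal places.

10.83

Weak-case type (on-path payoff 188) won't mimic when 188 ≥ 594 − 54·p*, i.e. p* ≥ 7.52.
Moderate-case type (on-path payoff 294 − 36×2.5 = 204) won't mimic when 204 ≥ 594 − 36·p*, i.e. p* ≥ 10.83.
Both must hold, so p* = max(7.52, 10.83) = 10.83. The moderate-case type's constraint binds.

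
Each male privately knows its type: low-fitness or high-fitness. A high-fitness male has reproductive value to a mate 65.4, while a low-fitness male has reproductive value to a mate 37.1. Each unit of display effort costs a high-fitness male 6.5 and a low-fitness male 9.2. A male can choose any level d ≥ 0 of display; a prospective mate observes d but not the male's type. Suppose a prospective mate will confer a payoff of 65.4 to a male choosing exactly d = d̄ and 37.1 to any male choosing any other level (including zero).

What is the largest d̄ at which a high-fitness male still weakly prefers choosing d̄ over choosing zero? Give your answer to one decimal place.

Choosing d̄ yields the high-fitness type 65.4 − 6.5·d̄; choosing zero yields 37.1.
The high-fitness type is indifferent at 65.4 − 6.5·d̄ = 37.1, i.e. d̄ = (65.4 − 37.1) / 6.5 ≈ 4.4.
For any d̄ above 4.4 the high-fitness type would rather pool at zero, so separation collapses.

4.4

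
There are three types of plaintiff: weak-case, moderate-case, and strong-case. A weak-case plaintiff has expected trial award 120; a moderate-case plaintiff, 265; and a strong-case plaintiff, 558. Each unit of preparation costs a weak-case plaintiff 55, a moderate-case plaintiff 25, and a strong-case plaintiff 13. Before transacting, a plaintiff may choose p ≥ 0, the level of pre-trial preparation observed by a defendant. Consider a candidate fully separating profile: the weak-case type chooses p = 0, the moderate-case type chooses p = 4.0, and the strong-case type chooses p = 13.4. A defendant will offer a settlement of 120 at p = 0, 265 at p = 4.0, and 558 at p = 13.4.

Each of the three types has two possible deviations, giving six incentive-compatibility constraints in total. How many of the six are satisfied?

Weak-case (own payoff 120): to p=4.0 gives 265 − 55×4.0 = 45 → no gain ✓; to p=13.4 gives 558 − 55×13.4 = -179 → no gain ✓.
Moderate-case (own payoff 265 − 25×4.0 = 165): to p=0 gives 120 → no gain ✓; to p=13.4 gives 558 − 25×13.4 = 223 → profitable ✗.
Strong-case (own payoff 558 − 13×13.4 = 383.8): to p=0 gives 120 → no gain ✓; to p=4.0 gives 265 − 13×4.0 = 213 → no gain ✓.
5 of the 6 constraints hold; not an equilibrium.

5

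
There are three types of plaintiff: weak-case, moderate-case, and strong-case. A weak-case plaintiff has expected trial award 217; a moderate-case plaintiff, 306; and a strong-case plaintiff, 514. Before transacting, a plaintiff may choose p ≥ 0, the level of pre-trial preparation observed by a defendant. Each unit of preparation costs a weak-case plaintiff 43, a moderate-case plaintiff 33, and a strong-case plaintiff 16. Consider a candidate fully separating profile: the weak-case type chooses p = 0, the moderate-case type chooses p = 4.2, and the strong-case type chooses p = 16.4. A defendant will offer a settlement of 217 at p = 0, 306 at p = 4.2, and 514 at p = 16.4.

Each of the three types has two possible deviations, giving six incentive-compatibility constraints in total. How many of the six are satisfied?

5

Strong-case (own payoff 514 − 16×16.4 = 251.6): to p=0 gives 217 → no gain ✓; to p=4.2 gives 306 − 16×4.2 = 238.8 → no gain ✓.
Moderate-case (own payoff 306 − 33×4.2 = 167.4): to p=0 gives 217 → profitable ✗; to p=16.4 gives 514 − 33×16.4 = -27.2 → no gain ✓.
Weak-case (own payoff 217): to p=4.2 gives 306 − 43×4.2 = 125.4 → no gain ✓; to p=16.4 gives 514 − 43×16.4 = -191.2 → no gain ✓.
5 of the 6 constraints hold; not an equilibrium.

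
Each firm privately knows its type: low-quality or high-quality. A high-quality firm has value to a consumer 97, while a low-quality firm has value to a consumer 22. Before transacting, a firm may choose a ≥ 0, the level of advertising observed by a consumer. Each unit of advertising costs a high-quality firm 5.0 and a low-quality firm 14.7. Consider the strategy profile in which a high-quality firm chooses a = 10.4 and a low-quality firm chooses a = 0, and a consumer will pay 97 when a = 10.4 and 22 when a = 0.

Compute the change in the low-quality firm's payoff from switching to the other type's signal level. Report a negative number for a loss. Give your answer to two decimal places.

Playing a = 0 the low-quality firm receives 22.
Deviating to a = 10.4 brings payment 97 at cost 14.7 × 10.4 = 152.88, netting -55.88.
Gain from deviating: -55.88 − 22 = -77.88.
The gain is negative, so the low-quality type's incentive-compatibility constraint is satisfied.

-77.88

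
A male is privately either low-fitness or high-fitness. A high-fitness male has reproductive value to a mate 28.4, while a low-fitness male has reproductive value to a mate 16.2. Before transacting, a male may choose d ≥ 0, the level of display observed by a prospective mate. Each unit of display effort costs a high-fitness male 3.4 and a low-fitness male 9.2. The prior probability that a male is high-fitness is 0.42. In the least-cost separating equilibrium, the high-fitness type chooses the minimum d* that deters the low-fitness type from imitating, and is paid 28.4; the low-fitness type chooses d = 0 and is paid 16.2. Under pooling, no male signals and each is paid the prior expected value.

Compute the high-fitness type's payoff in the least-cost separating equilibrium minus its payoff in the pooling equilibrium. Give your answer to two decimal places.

2.57

Least-cost separating signal: d* solves 16.2 = 28.4 − 9.2·d*, so d* = (28.4 − 16.2)/9.2 ≈ 1.3261.
High-fitness type's separating payoff: 28.4 − 3.4 × d* = 28.4 − 3.4 × (28.4 − 16.2)/9.2 = 28.4 − 41.48/9.2 ≈ 23.8913.
Pooling payoff: 0.42 × 28.4 + 0.58 × 16.2 = 21.324.
Difference: 23.8913 − 21.324 = 2.5673, i.e. 2.57 to two decimal places.
The high-fitness type prefers to separate.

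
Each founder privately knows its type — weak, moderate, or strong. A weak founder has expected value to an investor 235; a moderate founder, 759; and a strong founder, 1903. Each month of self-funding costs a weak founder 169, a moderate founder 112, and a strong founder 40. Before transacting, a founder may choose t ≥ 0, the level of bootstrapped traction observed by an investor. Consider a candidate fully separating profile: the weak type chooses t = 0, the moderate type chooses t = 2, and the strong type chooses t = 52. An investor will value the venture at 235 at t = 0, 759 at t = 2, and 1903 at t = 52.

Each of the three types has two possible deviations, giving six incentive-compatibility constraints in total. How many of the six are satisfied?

3

Weak (own payoff 235): to t=2 gives 759 − 169×2 = 421 → profitable ✗; to t=52 gives 1903 − 169×52 = -6885 → no gain ✓.
Strong (own payoff 1903 − 40×52 = -177): to t=0 gives 235 → profitable ✗; to t=2 gives 759 − 40×2 = 679 → profitable ✗.
Moderate (own payoff 759 − 112×2 = 535): to t=0 gives 235 → no gain ✓; to t=52 gives 1903 − 112×52 = -3921 → no gain ✓.
3 of the 6 constraints hold; not an equilibrium.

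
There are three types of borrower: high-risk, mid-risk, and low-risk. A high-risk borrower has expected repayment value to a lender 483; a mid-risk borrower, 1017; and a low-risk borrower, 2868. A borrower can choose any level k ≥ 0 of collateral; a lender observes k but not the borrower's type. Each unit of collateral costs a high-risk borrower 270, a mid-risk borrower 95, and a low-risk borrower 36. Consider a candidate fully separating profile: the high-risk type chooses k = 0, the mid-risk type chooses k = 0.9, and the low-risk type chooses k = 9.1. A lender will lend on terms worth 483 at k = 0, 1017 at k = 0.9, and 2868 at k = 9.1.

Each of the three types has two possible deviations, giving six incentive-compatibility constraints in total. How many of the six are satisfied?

Low-risk (own payoff 2868 − 36×9.1 = 2540.4): to k=0 gives 483 → no gain ✓; to k=0.9 gives 1017 − 36×0.9 = 984.6 → no gain ✓.
High-risk (own payoff 483): to k=0.9 gives 1017 − 270×0.9 = 774 → profitable ✗; to k=9.1 gives 2868 − 270×9.1 = 411 → no gain ✓.
Mid-risk (own payoff 1017 − 95×0.9 = 931.5): to k=0 gives 483 → no gain ✓; to k=9.1 gives 2868 − 95×9.1 = 2003.5 → profitable ✗.
4 of the 6 constraints hold; not an equilibrium.

4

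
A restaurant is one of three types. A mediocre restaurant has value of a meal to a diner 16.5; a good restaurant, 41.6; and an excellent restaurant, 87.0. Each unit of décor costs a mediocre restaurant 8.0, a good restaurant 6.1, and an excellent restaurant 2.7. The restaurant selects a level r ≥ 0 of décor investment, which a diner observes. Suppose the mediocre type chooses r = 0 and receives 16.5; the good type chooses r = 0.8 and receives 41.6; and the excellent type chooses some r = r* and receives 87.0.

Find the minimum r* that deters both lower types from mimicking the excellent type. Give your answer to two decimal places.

Mediocre type (on-path payoff 16.5) won't mimic when 16.5 ≥ 87.0 − 8.0·r*, i.e. r* ≥ 8.81.
Good type (on-path payoff 41.6 − 6.1×0.8 = 36.72) won't mimic when 36.72 ≥ 87.0 − 6.1·r*, i.e. r* ≥ 8.24.
Both must hold, so r* = max(8.81, 8.24) = 8.81. The mediocre type's constraint binds.

8.81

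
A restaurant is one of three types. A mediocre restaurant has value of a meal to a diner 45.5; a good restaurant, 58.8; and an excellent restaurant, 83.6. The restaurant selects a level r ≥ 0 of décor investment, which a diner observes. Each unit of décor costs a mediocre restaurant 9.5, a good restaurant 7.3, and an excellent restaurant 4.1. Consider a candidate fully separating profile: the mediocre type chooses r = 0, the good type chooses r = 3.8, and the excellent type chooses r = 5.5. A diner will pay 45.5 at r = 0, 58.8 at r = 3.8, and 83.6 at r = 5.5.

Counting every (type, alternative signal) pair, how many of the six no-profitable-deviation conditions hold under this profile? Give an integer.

4

Mediocre (own payoff 45.5): to r=3.8 gives 58.8 − 9.5×3.8 = 22.7 → no gain ✓; to r=5.5 gives 83.6 − 9.5×5.5 = 31.35 → no gain ✓.
Good (own payoff 58.8 − 7.3×3.8 = 31.06): to r=0 gives 45.5 → profitable ✗; to r=5.5 gives 83.6 − 7.3×5.5 = 43.45 → profitable ✗.
Excellent (own payoff 83.6 − 4.1×5.5 = 61.05): to r=0 gives 45.5 → no gain ✓; to r=3.8 gives 58.8 − 4.1×3.8 = 43.22 → no gain ✓.
4 of the 6 constraints hold; not an equilibrium.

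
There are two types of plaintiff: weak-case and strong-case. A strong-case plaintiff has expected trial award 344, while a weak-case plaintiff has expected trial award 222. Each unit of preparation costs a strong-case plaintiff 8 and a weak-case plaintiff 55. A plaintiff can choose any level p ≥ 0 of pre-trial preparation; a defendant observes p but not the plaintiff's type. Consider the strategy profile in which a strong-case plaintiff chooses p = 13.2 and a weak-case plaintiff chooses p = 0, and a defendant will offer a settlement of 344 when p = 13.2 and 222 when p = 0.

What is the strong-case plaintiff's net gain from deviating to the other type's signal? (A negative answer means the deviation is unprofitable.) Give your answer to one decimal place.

Playing p = 13.2 the strong-case plaintiff receives 344 − 8 × 13.2 = 238.4.
Deviating to p = 0 yields 222 instead.
Gain from deviating: 222 − 238.4 = -16.4.
The gain is negative, so the strong-case type's incentive-compatibility constraint is satisfied.

-16.4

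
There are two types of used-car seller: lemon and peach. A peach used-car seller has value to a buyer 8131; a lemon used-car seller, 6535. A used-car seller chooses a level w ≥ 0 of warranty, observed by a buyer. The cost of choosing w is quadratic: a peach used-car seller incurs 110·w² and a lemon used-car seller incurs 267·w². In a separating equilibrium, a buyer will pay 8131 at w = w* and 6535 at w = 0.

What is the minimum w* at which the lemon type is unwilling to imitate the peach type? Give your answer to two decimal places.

The lemon type at w = 0 receives 6535; imitating at w* yields 8131 − 267·w*².
Indifference: 6535 = 8131 − 267·w*², so w*² = (8131 − 6535) / 267 ≈ 5.9775.
w* = √5.9775 ≈ 2.44.

2.44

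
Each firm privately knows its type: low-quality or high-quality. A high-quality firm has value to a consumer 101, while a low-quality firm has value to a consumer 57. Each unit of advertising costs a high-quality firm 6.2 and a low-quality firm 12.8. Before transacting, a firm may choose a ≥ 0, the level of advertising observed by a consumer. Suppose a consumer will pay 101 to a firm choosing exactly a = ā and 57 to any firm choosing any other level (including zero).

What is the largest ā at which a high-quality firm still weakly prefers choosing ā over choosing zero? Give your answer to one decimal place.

Choosing ā yields the high-quality type 101 − 6.2·ā; choosing zero yields 57.
The high-quality type is indifferent at 101 − 6.2·ā = 57, i.e. ā = (101 − 57) / 6.2 ≈ 7.1.
For any ā above 7.1 the high-quality type would rather pool at zero, so separation collapses.

7.1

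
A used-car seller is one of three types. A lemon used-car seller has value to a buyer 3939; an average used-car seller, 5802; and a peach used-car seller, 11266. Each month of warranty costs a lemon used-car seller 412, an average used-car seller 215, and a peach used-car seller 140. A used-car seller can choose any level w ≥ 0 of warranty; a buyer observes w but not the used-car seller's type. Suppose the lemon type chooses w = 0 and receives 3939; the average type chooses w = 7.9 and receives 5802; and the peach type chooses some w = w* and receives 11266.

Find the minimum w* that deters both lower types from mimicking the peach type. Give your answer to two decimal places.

33.31

Average type (on-path payoff 5802 − 215×7.9 = 4103.5) won't mimic when 4103.5 ≥ 11266 − 215·w*, i.e. w* ≥ 33.31.
Lemon type (on-path payoff 3939) won't mimic when 3939 ≥ 11266 − 412·w*, i.e. w* ≥ 17.78.
Both must hold, so w* = max(17.78, 33.31) = 33.31. The average type's constraint binds.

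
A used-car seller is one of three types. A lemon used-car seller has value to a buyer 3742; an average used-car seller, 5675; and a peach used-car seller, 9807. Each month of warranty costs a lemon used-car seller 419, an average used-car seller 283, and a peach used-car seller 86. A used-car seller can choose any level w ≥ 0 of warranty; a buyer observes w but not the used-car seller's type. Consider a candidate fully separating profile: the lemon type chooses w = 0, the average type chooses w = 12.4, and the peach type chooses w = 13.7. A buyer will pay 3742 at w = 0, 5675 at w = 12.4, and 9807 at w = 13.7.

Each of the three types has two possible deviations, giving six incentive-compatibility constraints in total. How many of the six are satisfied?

3

Average (own payoff 5675 − 283×12.4 = 2165.8): to w=0 gives 3742 → profitable ✗; to w=13.7 gives 9807 − 283×13.7 = 5929.9 → profitable ✗.
Peach (own payoff 9807 − 86×13.7 = 8628.8): to w=0 gives 3742 → no gain ✓; to w=12.4 gives 5675 − 86×12.4 = 4608.6 → no gain ✓.
Lemon (own payoff 3742): to w=12.4 gives 5675 − 419×12.4 = 479.4 → no gain ✓; to w=13.7 gives 9807 − 419×13.7 = 4066.7 → profitable ✗.
3 of the 6 constraints hold; not an equilibrium.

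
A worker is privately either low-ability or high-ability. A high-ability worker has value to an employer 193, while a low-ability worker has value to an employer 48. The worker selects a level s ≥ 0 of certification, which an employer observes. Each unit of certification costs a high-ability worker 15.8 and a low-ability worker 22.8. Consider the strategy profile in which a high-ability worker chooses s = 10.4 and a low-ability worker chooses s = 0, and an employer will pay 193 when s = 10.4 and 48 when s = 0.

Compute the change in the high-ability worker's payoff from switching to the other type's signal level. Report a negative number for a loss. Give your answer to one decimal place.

19.3

Playing s = 10.4 the high-ability worker receives 193 − 15.8 × 10.4 = 28.68.
Deviating to s = 0 yields 48 instead.
Gain from deviating: 48 − 28.68 = 19.32, i.e. 19.3 to one decimal place.
The gain is positive, so the high-ability type's incentive-compatibility constraint is violated — this profile is not a separating equilibrium.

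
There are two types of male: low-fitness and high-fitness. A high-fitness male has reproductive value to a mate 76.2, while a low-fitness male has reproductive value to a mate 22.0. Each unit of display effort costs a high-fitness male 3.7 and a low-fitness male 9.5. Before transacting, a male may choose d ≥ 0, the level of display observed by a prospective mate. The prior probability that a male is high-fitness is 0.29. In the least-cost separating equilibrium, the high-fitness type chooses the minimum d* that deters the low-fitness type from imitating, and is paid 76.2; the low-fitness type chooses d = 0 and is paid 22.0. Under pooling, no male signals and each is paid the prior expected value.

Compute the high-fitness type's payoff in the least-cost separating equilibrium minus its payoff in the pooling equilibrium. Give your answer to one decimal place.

17.4

Least-cost separating signal: d* solves 22.0 = 76.2 − 9.5·d*, so d* = (76.2 − 22.0)/9.5 ≈ 5.7053.
High-fitness type's separating payoff: 76.2 − 3.7 × d* = 76.2 − 3.7 × (76.2 − 22.0)/9.5 = 76.2 − 200.54/9.5 ≈ 55.091.
Pooling payoff: 0.29 × 76.2 + 0.71 × 22.0 = 37.718.
Difference: 55.091 − 37.718 = 17.373, i.e. 17.4 to one decimal place.
The high-fitness type prefers to separate.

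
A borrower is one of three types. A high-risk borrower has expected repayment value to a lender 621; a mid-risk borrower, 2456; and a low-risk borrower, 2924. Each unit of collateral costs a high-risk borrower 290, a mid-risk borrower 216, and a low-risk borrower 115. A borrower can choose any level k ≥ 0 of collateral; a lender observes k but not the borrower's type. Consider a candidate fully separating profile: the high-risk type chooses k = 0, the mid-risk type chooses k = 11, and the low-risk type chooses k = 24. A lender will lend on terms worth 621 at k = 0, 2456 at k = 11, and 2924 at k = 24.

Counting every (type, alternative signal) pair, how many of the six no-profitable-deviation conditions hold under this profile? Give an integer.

High-risk (own payoff 621): to k=11 gives 2456 − 290×11 = -734 → no gain ✓; to k=24 gives 2924 − 290×24 = -4036 → no gain ✓.
Low-risk (own payoff 2924 − 115×24 = 164): to k=0 gives 621 → profitable ✗; to k=11 gives 2456 − 115×11 = 1191 → profitable ✗.
Mid-risk (own payoff 2456 − 216×11 = 80): to k=0 gives 621 → profitable ✗; to k=24 gives 2924 − 216×24 = -2260 → no gain ✓.
3 of the 6 constraints hold; not an equilibrium.

3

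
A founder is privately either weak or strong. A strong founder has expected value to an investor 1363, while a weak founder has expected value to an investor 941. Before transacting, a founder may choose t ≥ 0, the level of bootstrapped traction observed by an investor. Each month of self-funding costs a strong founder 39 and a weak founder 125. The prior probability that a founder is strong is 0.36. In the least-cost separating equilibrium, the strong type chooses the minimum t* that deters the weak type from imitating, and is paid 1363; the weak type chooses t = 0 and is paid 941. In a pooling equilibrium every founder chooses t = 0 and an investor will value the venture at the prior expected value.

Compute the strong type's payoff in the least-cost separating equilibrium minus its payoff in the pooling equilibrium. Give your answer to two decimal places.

138.42

Least-cost separating signal: t* solves 941 = 1363 − 125·t*, so t* = (1363 − 941)/125 = 3.376.
Strong type's separating payoff: 1363 − 39 × t* = 1363 − 39 × (1363 − 941)/125 = 1363 − 16458/125 = 1231.336.
Pooling payoff: 0.36 × 1363 + 0.64 × 941 = 1092.92.
Difference: 1231.336 − 1092.92 = 138.416, i.e. 138.42 to two decimal places.
The strong type prefers to separate.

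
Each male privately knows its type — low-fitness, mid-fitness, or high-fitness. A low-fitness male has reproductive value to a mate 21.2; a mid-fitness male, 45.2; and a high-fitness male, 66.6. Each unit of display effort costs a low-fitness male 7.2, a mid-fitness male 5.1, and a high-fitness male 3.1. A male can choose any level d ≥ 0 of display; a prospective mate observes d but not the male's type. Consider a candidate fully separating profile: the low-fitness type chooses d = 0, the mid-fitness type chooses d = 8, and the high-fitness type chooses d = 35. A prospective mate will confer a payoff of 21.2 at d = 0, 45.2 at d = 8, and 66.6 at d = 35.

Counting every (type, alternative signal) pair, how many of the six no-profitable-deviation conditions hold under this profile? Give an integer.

3

Mid-fitness (own payoff 45.2 − 5.1×8 = 4.4): to d=0 gives 21.2 → profitable ✗; to d=35 gives 66.6 − 5.1×35 = -111.9 → no gain ✓.
High-fitness (own payoff 66.6 − 3.1×35 = -41.9): to d=0 gives 21.2 → profitable ✗; to d=8 gives 45.2 − 3.1×8 = 20.4 → profitable ✗.
Low-fitness (own payoff 21.2): to d=8 gives 45.2 − 7.2×8 = -12.4 → no gain ✓; to d=35 gives 66.6 − 7.2×35 = -185.4 → no gain ✓.
3 of the 6 constraints hold; not an equilibrium.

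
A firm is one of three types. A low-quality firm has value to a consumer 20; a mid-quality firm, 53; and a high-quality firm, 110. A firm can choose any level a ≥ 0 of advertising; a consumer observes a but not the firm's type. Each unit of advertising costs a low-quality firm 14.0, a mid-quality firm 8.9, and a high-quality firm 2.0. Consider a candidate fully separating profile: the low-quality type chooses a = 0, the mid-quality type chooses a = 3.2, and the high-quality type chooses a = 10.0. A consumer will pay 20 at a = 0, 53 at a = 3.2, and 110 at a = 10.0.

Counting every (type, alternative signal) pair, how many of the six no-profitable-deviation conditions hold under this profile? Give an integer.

Low-quality (own payoff 20): to a=3.2 gives 53 − 14.0×3.2 = 8.2 → no gain ✓; to a=10.0 gives 110 − 14.0×10.0 = -30 → no gain ✓.
High-quality (own payoff 110 − 2.0×10.0 = 90): to a=0 gives 20 → no gain ✓; to a=3.2 gives 53 − 2.0×3.2 = 46.6 → no gain ✓.
Mid-quality (own payoff 53 − 8.9×3.2 = 24.52): to a=0 gives 20 → no gain ✓; to a=10.0 gives 110 − 8.9×10.0 = 21 → no gain ✓.
6 of the 6 constraints hold; this profile is a separating equilibrium.

6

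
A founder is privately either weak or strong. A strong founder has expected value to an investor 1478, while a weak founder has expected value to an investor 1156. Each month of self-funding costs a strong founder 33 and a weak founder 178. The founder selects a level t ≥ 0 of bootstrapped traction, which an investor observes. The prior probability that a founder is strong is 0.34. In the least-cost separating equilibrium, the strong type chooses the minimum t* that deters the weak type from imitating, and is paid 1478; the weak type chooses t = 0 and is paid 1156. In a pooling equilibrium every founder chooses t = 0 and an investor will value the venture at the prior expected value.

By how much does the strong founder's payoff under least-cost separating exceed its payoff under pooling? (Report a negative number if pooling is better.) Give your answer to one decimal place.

Least-cost separating signal: t* solves 1156 = 1478 − 178·t*, so t* = (1478 − 1156)/178 ≈ 1.8090.
Strong type's separating payoff: 1478 − 33 × t* = 1478 − 33 × (1478 − 1156)/178 = 1478 − 10626/178 ≈ 1418.303.
Pooling payoff: 0.34 × 1478 + 0.66 × 1156 = 1265.48.
Difference: 1418.303 − 1265.48 = 152.823, i.e. 152.8 to one decimal place.
The strong type prefers to separate.

152.8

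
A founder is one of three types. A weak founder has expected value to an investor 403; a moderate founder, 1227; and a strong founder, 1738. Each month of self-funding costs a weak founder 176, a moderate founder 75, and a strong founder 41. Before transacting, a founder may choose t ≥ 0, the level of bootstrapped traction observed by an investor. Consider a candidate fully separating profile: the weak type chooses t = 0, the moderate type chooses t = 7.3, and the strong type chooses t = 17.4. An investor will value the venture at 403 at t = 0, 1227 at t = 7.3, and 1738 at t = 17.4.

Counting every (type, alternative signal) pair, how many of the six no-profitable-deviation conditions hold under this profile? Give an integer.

6

Moderate (own payoff 1227 − 75×7.3 = 679.5): to t=0 gives 403 → no gain ✓; to t=17.4 gives 1738 − 75×17.4 = 433 → no gain ✓.
Weak (own payoff 403): to t=7.3 gives 1227 − 176×7.3 = -57.8 → no gain ✓; to t=17.4 gives 1738 − 176×17.4 = -1324.4 → no gain ✓.
Strong (own payoff 1738 − 41×17.4 = 1024.6): to t=0 gives 403 → no gain ✓; to t=7.3 gives 1227 − 41×7.3 = 927.7 → no gain ✓.
6 of the 6 constraints hold; this profile is a separating equilibrium.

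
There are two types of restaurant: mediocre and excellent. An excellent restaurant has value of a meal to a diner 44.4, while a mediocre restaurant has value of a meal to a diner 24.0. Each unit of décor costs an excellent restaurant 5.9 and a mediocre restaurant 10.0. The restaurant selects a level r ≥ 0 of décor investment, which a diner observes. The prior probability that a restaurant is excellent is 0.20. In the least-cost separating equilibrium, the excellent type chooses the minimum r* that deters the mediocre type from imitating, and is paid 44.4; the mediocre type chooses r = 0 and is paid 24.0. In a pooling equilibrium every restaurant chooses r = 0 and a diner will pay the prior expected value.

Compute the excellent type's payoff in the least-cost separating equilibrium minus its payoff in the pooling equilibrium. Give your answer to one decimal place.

4.3

Least-cost separating signal: r* solves 24.0 = 44.4 − 10.0·r*, so r* = (44.4 − 24.0)/10.0 = 2.04.
Excellent type's separating payoff: 44.4 − 5.9 × r* = 44.4 − 5.9 × (44.4 − 24.0)/10.0 = 44.4 − 120.36/10.0 = 32.364.
Pooling payoff: 0.20 × 44.4 + 0.80 × 24.0 = 28.08.
Difference: 32.364 − 28.08 = 4.284, i.e. 4.3 to one decimal place.
The excellent type prefers to separate.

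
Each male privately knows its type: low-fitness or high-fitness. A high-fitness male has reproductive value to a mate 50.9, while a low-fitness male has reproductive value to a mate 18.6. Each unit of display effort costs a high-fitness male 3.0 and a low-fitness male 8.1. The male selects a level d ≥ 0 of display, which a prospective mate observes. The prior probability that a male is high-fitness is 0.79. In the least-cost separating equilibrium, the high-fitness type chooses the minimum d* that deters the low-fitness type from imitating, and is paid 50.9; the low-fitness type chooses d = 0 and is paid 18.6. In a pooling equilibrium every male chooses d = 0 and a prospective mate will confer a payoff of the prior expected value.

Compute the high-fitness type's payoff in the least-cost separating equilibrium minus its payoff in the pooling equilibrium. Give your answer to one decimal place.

-5.2

Least-cost separating signal: d* solves 18.6 = 50.9 − 8.1·d*, so d* = (50.9 − 18.6)/8.1 ≈ 3.9877.
High-fitness type's separating payoff: 50.9 − 3.0 × d* = 50.9 − 3.0 × (50.9 − 18.6)/8.1 = 50.9 − 96.9/8.1 ≈ 38.937.
Pooling payoff: 0.79 × 50.9 + 0.21 × 18.6 = 44.117.
Difference: 38.937 − 44.117 = -5.18, i.e. -5.2 to one decimal place.
The high-fitness type would prefer the pooling outcome.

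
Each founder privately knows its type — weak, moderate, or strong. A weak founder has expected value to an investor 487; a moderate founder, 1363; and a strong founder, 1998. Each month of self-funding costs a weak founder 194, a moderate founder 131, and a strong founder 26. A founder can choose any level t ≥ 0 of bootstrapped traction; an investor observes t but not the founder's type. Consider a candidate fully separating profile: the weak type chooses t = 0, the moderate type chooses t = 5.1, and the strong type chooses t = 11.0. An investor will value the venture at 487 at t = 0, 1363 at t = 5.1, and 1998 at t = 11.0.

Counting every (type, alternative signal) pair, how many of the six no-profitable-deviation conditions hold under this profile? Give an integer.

Strong (own payoff 1998 − 26×11.0 = 1712): to t=0 gives 487 → no gain ✓; to t=5.1 gives 1363 − 26×5.1 = 1230.4 → no gain ✓.
Weak (own payoff 487): to t=5.1 gives 1363 − 194×5.1 = 373.6 → no gain ✓; to t=11.0 gives 1998 − 194×11.0 = -136 → no gain ✓.
Moderate (own payoff 1363 − 131×5.1 = 694.9): to t=0 gives 487 → no gain ✓; to t=11.0 gives 1998 − 131×11.0 = 557 → no gain ✓.
6 of the 6 constraints hold; this profile is a separating equilibrium.

6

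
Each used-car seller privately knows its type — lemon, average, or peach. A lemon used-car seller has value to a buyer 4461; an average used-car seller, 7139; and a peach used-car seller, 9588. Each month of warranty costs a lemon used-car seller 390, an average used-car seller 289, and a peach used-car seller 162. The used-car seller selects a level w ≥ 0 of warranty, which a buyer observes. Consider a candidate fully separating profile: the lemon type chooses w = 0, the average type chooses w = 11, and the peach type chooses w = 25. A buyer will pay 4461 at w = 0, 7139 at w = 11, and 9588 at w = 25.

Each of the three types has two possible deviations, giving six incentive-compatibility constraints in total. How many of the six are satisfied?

Average (own payoff 7139 − 289×11 = 3960): to w=0 gives 4461 → profitable ✗; to w=25 gives 9588 − 289×25 = 2363 → no gain ✓.
Lemon (own payoff 4461): to w=11 gives 7139 − 390×11 = 2849 → no gain ✓; to w=25 gives 9588 − 390×25 = -162 → no gain ✓.
Peach (own payoff 9588 − 162×25 = 5538): to w=0 gives 4461 → no gain ✓; to w=11 gives 7139 − 162×11 = 5357 → no gain ✓.
5 of the 6 constraints hold; not an equilibrium.

5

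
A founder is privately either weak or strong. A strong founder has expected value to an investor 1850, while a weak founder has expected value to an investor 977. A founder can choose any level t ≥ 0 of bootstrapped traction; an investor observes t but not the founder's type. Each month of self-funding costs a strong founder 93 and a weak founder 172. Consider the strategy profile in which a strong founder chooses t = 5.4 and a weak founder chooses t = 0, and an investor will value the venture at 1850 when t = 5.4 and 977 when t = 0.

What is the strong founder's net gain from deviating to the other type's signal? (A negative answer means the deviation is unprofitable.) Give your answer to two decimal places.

-370.80

Playing t = 5.4 the strong founder receives 1850 − 93 × 5.4 = 1347.8.
Deviating to t = 0 yields 977 instead.
Gain from deviating: 977 − 1347.8 = -370.80.
The gain is negative, so the strong type's incentive-compatibility constraint is satisfied.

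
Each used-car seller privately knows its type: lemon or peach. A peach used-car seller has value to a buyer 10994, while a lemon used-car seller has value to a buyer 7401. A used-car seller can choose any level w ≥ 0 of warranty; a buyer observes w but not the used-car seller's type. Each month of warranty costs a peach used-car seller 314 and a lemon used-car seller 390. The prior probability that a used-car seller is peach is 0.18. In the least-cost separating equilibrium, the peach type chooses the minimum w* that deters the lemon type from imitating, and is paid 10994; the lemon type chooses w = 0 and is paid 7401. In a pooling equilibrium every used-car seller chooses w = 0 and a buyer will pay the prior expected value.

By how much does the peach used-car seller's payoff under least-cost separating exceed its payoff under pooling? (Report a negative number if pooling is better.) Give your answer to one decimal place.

Least-cost separating signal: w* solves 7401 = 10994 − 390·w*, so w* = (10994 − 7401)/390 ≈ 9.2128.
Peach type's separating payoff: 10994 − 314 × w* = 10994 − 314 × (10994 − 7401)/390 = 10994 − 1128202/390 ≈ 8101.174.
Pooling payoff: 0.18 × 10994 + 0.82 × 7401 = 8047.74.
Difference: 8101.174 − 8047.74 = 53.434, i.e. 53.4 to one decimal place.
The peach type prefers to separate.

53.4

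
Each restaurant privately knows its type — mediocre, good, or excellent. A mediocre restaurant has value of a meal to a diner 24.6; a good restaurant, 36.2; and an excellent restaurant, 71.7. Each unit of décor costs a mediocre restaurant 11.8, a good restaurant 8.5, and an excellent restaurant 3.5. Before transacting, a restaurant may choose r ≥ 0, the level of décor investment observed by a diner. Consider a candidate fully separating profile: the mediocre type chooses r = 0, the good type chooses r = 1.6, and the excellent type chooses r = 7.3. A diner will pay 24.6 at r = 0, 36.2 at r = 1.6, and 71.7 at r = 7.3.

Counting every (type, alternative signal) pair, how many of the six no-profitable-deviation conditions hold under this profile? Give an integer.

5

Mediocre (own payoff 24.6): to r=1.6 gives 36.2 − 11.8×1.6 = 17.32 → no gain ✓; to r=7.3 gives 71.7 − 11.8×7.3 = -14.44 → no gain ✓.
Excellent (own payoff 71.7 − 3.5×7.3 = 46.15): to r=0 gives 24.6 → no gain ✓; to r=1.6 gives 36.2 − 3.5×1.6 = 30.6 → no gain ✓.
Good (own payoff 36.2 − 8.5×1.6 = 22.6): to r=0 gives 24.6 → profitable ✗; to r=7.3 gives 71.7 − 8.5×7.3 = 9.65 → no gain ✓.
5 of the 6 constraints hold; not an equilibrium.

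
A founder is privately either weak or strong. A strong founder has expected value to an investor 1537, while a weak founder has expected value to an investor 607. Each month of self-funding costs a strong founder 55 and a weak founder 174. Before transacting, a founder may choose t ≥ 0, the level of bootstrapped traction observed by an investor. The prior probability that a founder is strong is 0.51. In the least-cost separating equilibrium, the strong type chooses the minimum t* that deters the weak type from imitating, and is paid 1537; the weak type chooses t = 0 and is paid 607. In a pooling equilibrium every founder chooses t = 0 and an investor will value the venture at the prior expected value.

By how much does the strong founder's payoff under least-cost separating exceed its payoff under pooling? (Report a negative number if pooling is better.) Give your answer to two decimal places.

Least-cost separating signal: t* solves 607 = 1537 − 174·t*, so t* = (1537 − 607)/174 ≈ 5.3448.
Strong type's separating payoff: 1537 − 55 × t* = 1537 − 55 × (1537 − 607)/174 = 1537 − 51150/174 ≈ 1243.0345.
Pooling payoff: 0.51 × 1537 + 0.49 × 607 = 1081.3.
Difference: 1243.0345 − 1081.3 = 161.7345, i.e. 161.73 to two decimal places.
The strong type prefers to separate.

161.73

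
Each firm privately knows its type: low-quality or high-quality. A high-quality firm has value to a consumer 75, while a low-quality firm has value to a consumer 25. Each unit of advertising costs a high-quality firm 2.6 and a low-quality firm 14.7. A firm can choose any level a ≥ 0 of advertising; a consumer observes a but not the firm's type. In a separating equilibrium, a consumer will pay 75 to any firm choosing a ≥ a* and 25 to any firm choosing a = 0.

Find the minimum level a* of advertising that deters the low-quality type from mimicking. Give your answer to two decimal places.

3.40

A low-quality firm choosing a = 0 receives 25.
Imitating at a* instead would pay 75 at cost 14.7·a*, netting 75 − 14.7·a*.
Indifference: 25 = 75 − 14.7·a*, so a* = (75 − 25) / 14.7 ≈ 3.40.
At a* the low-quality type's incentive constraint just binds; the high-quality type strictly prefers a* since its per-unit cost is lower.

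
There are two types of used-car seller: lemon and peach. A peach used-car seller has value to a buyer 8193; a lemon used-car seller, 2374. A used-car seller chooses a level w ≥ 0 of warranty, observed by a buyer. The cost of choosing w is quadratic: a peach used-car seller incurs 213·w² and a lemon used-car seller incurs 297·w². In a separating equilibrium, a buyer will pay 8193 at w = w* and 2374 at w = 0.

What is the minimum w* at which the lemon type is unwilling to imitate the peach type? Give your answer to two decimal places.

4.43

The lemon type at w = 0 receives 2374; imitating at w* yields 8193 − 297·w*².
Indifference: 2374 = 8193 − 297·w*², so w*² = (8193 − 2374) / 297 ≈ 19.5926.
w* = √19.5926 ≈ 4.43.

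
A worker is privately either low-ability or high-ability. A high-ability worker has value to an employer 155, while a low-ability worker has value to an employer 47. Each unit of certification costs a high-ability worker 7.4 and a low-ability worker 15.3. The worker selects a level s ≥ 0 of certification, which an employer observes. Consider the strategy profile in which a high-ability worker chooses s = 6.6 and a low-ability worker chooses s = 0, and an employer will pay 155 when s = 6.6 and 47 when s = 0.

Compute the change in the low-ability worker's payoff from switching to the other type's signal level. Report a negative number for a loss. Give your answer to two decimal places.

Playing s = 0 the low-ability worker receives 47.
Deviating to s = 6.6 brings payment 155 at cost 15.3 × 6.6 = 100.98, netting 54.02.
Gain from deviating: 54.02 − 47 = 7.02.
The gain is positive, so the low-ability type's incentive-compatibility constraint is violated — this profile is not a separating equilibrium.

7.02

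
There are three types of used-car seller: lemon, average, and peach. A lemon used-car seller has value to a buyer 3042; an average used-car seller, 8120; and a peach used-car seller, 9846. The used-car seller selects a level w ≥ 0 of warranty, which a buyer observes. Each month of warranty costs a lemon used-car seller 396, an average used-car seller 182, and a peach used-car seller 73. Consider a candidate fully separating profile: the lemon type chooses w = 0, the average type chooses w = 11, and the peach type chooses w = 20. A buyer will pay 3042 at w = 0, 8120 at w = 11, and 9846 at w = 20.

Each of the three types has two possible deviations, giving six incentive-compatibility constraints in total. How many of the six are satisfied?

4

Lemon (own payoff 3042): to w=11 gives 8120 − 396×11 = 3764 → profitable ✗; to w=20 gives 9846 − 396×20 = 1926 → no gain ✓.
Peach (own payoff 9846 − 73×20 = 8386): to w=0 gives 3042 → no gain ✓; to w=11 gives 8120 − 73×11 = 7317 → no gain ✓.
Average (own payoff 8120 − 182×11 = 6118): to w=0 gives 3042 → no gain ✓; to w=20 gives 9846 − 182×20 = 6206 → profitable ✗.
4 of the 6 constraints hold; not an equilibrium.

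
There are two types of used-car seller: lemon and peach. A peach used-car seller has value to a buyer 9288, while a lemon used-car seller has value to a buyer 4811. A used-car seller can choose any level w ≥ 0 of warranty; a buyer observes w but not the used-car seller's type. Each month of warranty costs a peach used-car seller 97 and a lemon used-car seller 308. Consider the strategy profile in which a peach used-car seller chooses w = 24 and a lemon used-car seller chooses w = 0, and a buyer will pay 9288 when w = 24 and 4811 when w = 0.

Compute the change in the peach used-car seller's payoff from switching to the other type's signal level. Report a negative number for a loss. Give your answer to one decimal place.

-2149.0

Playing w = 24 the peach used-car seller receives 9288 − 97 × 24 = 6960.
Deviating to w = 0 yields 4811 instead.
Gain from deviating: 4811 − 6960 = -2149.0.
The gain is negative, so the peach type's incentive-compatibility constraint is satisfied.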